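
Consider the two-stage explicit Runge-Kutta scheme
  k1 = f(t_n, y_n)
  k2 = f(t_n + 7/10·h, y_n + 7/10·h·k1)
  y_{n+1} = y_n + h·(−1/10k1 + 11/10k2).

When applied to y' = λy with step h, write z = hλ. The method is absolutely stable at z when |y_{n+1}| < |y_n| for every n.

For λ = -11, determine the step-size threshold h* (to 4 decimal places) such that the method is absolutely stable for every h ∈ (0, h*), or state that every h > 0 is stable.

(-1.2987,0); λ=-11 ⇒ h* = (100/77)/11 = 0.1181.

Test eqn y'=λy, z=hλ:
  k1=λy_n ⇒ h·k1=z·y_n;  k2=λ(1+7/10z)y_n ⇒ h·k2=z(1+7/10z)y_n
  y_{n+1}/y_n = 1 − 1/10z + 11/10z(1+7/10z) = 1 + z + 77/100z²
  so R(z) = 1 + z + 77/100z².

Find x<0 with |R(x)|<1.
x=-1.63: |R|=1.4158
R=1: x+77/100x²=0 ⇒ x=−100/77=-1.2987; min R=1−1/(4·77/100)=0.6753>−1
Confirm numerically:
  x=-1.107: |R|=0.83660 <1
  x=-1.021: |R|=0.78168 <1
  x=-0.938: |R|=0.73948 <1
  x=-1.861: |R|=1.80576 >1
  x=-1.723: |R|=1.56292 >1
  x=-1.450: |R|=1.16892 >1
Interval (-1.2987, 0).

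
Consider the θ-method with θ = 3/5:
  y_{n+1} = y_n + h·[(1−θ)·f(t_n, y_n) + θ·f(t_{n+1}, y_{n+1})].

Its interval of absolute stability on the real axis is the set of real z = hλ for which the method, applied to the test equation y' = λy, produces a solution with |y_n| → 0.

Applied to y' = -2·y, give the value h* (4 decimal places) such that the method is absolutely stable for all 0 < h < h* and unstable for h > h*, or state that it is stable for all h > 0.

Set f=λy, z=hλ:
  y_{n+1} = y_n + z·[2/5·y_n + 3/5·y_{n+1}] ⇒ (1 − 3/5z)y_{n+1} = (1 + 2/5z)y_n
  R(z) = (1 + 2/5z)/(1 − 3/5z).

Need |R(x)|<1, x<0.
x=-0.4: |R|=0.6774
x=-2: |R|=0.0909
x=-10: |R|=0.4286
x=-100: |R|=0.6393
θ=3/5≥1/2 ⇒ |1+2/5x|<|1−3/5x| ∀x<0 ⇒ interval (−∞,0).

interval (−∞, 0). Any h>0 works for λ=-2.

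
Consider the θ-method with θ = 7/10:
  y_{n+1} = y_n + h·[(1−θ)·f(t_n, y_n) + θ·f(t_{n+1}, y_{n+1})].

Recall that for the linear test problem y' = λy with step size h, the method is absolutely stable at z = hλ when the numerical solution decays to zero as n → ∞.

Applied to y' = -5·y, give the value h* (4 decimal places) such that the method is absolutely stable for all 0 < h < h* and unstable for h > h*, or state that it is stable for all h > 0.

With y'=λy (z=hλ):
  y_{n+1} = y_n + z·[3/10·y_n + 7/10·y_{n+1}] ⇒ (1 − 7/10z)y_{n+1} = (1 + 3/10z)y_n
  Hence R(z) = (1 + 3/10z)/(1 − 7/10z).

Boundary: |R(x)|=1, x<0.
x=-1.64: |R|=0.2365
x=-2: |R|=0.1667
x=-10: |R|=0.2500
x=-100: |R|=0.4085
θ=7/10≥1/2 ⇒ |1+3/10x|<|1−7/10x| ∀x<0 ⇒ interval (−∞,0).

unbounded; (−∞, 0). Any h>0 works for λ=-5.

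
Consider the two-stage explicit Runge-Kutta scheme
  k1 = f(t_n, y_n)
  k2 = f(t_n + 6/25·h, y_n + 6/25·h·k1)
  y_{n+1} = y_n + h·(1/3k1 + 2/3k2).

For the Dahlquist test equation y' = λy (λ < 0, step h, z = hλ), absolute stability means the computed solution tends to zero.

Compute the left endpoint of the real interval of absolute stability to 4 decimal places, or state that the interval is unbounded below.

Test eqn y'=λy, z=hλ:
  k1=λy_n ⇒ h·k1=z·y_n;  k2=λ(1+6/25z)y_n ⇒ h·k2=z(1+6/25z)y_n
  y_{n+1}/y_n = 1 + 1/3z + 2/3z(1+6/25z) = 1 + z + 4/25z²
  R(z) = 1 + z + 4/25z².

Boundary: |R(x)|=1, x<0.
x=-0.31: |R|=0.7054
R=1: x+4/25x²=0 ⇒ x=−25/4=-6.2500; min R=1−1/(4·4/25)=-0.5625>−1
Confirm numerically:
  x=-6.168: |R|=0.91908 <1
  x=-5.764: |R|=0.55179 <1
  x=-5.523: |R|=0.35756 <1
  x=-2.808: |R|=0.54642 <1
  x=-6.738: |R|=1.52610 >1
  x=-6.662: |R|=1.43916 >1
So |R|<1 on (-6.2500, 0).

z* = -6.2500.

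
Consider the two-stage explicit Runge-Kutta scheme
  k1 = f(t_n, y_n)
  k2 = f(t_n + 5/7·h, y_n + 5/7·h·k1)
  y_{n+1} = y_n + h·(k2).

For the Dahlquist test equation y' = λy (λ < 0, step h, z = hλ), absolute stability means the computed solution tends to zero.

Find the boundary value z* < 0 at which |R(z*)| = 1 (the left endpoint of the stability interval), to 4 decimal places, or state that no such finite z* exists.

z* = -1.4000.

Test eqn y'=λy, z=hλ:
  k1=λy_n ⇒ h·k1=z·y_n;  k2=λ(1+5/7z)y_n ⇒ h·k2=z(1+5/7z)y_n
  y_{n+1}/y_n = 1 + z(1+5/7z) = 1 + z + 5/7z²
  R(z) = 1 + z + 5/7z².

Find x<0 with |R(x)|<1.
x=-1.4: |R|=1.0000
R=1: x+5/7x²=0 ⇒ x=−7/5=-1.4000; min R=1−1/(4·5/7)=0.6500>−1
Confirm numerically:
  x=-1.190: |R|=0.82150 <1
  x=-0.888: |R|=0.67525 <1
  x=-0.860: |R|=0.66829 <1
  x=-0.835: |R|=0.66302 <1
  x=-1.831: |R|=1.56369 >1
  x=-1.743: |R|=1.42704 >1
Interval (-1.4000, 0).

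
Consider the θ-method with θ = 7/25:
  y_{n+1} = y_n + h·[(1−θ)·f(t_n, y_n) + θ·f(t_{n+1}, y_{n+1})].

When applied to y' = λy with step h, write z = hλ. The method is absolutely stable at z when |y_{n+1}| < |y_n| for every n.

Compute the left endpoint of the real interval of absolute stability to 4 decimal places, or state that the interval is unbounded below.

left endpoint -4.5455.

Set f=λy, z=hλ:
  y_{n+1} = y_n + z·[18/25·y_n + 7/25·y_{n+1}] ⇒ (1 − 7/25z)y_{n+1} = (1 + 18/25z)y_n
  so R(z) = (1 + 18/25z)/(1 − 7/25z).

Solve |R(x)|<1 on ℝ⁻.
x=-1.18: |R|=0.1130
R=−1: 1+18/25x = −1+7/25x ⇒ -11/25x=2 ⇒ x=2/(-11/25)=-4.5455
Confirm numerically:
  x=-3.771: |R|=0.83425 <1
  x=-3.216: |R|=0.69220 <1
  x=-1.917: |R|=0.24743 <1
  x=-4.972: |R|=1.07846 >1
  x=-4.820: |R|=1.05141 >1
Interval (-4.5455, 0).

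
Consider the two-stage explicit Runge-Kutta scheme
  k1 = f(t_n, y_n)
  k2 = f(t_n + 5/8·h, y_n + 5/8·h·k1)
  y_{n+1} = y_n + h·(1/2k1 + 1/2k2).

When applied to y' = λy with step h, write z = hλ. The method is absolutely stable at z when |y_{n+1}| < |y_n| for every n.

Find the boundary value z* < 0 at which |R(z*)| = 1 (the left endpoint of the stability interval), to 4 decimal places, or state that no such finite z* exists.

z* = -3.2000.

Set f=λy, z=hλ:
  k1=λy_n ⇒ h·k1=z·y_n;  k2=λ(1+5/8z)y_n ⇒ h·k2=z(1+5/8z)y_n
  y_{n+1}/y_n = 1 + 1/2z + 1/2z(1+5/8z) = 1 + z + 5/16z²
  so R(z) = 1 + z + 5/16z².

Boundary: |R(x)|=1, x<0.
x=-0.86: |R|=0.3711
R=1: x+5/16x²=0 ⇒ x=−16/5=-3.2000; min R=1−1/(4·5/16)=0.2000>−1
Confirm numerically:
  x=-2.524: |R|=0.46681 <1
  x=-2.064: |R|=0.26728 <1
  x=-1.864: |R|=0.22178 <1
  x=-1.406: |R|=0.21176 <1
  x=-3.532: |R|=1.36645 >1
  x=-3.508: |R|=1.33764 >1
So |R|<1 on (-3.2000, 0).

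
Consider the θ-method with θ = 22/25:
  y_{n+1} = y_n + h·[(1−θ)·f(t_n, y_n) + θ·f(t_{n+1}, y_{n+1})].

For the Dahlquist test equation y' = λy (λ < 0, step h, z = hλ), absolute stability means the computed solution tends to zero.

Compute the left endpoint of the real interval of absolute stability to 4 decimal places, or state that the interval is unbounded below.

interval (−∞, 0).

With y'=λy (z=hλ):
  y_{n+1} = y_n + z·[3/25·y_n + 22/25·y_{n+1}] ⇒ (1 − 22/25z)y_{n+1} = (1 + 3/25z)y_n
  R(z) = (1 + 3/25z)/(1 − 22/25z).

Boundary: |R(x)|=1, x<0.
x=-0.45: |R|=0.6777
x=-2: |R|=0.2754
x=-10: |R|=0.0204
x=-100: |R|=0.1236
θ=22/25≥1/2 ⇒ |1+3/25x|<|1−22/25x| ∀x<0 ⇒ stable on all of ℝ⁻.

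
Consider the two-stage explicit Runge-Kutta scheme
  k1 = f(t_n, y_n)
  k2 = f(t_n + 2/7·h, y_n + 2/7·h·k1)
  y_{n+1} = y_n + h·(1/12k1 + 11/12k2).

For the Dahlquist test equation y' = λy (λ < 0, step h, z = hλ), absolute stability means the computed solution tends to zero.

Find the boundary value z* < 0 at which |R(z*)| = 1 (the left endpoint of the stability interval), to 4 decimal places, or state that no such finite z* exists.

On y'=λy, z=hλ:
  k1=λy_n ⇒ h·k1=z·y_n;  k2=λ(1+2/7z)y_n ⇒ h·k2=z(1+2/7z)y_n
  y_{n+1}/y_n = 1 + 1/12z + 11/12z(1+2/7z) = 1 + z + 11/42z²
  Hence R(z) = 1 + z + 11/42z².

Need |R(x)|<1, x<0.
x=-1.02: |R|=0.2525
R=1: x+11/42x²=0 ⇒ x=−42/11=-3.8182; min R=1−1/(4·11/42)=0.0455>−1
Confirm numerically:
  x=-3.743: |R|=0.92630 <1
  x=-2.691: |R|=0.20558 <1
  x=-2.272: |R|=0.07995 <1
  x=-4.208: |R|=1.42962 >1
  x=-4.158: |R|=1.37006 >1
  x=-4.059: |R|=1.25601 >1
Stable set (-3.8182, 0).

z* = -3.8182.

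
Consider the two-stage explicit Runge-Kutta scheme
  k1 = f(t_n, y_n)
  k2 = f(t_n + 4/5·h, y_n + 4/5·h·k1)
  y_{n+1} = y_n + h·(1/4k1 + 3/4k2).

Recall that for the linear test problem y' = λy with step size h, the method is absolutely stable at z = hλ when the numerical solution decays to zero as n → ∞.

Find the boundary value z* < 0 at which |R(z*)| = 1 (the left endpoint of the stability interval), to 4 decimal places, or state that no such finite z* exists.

z* = -1.6667.

Test eqn y'=λy, z=hλ:
  k1=λy_n ⇒ h·k1=z·y_n;  k2=λ(1+4/5z)y_n ⇒ h·k2=z(1+4/5z)y_n
  y_{n+1}/y_n = 1 + 1/4z + 3/4z(1+4/5z) = 1 + z + 3/5z²
  ⇒ R(z) = 1 + z + 3/5z².

Need |R(x)|<1, x<0.
x=-1.78: |R|=1.1210
R=1: x+3/5x²=0 ⇒ x=−5/3=-1.6667; min R=1−1/(4·3/5)=0.5833>−1
Confirm numerically:
  x=-1.299: |R|=0.71344 <1
  x=-1.020: |R|=0.60424 <1
  x=-0.924: |R|=0.58827 <1
  x=-2.029: |R|=1.44110 >1
  x=-1.928: |R|=1.30231 >1
  x=-1.729: |R|=1.06466 >1
So |R|<1 on (-1.6667, 0).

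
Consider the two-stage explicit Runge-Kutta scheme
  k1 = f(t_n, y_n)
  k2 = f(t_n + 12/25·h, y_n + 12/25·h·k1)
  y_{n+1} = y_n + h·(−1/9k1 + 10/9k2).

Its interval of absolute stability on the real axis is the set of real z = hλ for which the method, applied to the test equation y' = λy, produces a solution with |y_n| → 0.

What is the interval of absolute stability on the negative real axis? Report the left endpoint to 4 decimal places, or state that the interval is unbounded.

z∈(-1.8750,0).

With y'=λy (z=hλ):
  k1=λy_n ⇒ h·k1=z·y_n;  k2=λ(1+12/25z)y_n ⇒ h·k2=z(1+12/25z)y_n
  y_{n+1}/y_n = 1 − 1/9z + 10/9z(1+12/25z) = 1 + z + 8/15z²
  Hence R(z) = 1 + z + 8/15z².

Find x<0 with |R(x)|<1.
x=-1.4: |R|=0.6453
R=1: x+8/15x²=0 ⇒ x=−15/8=-1.8750; min R=1−1/(4·8/15)=0.5312>−1
Confirm numerically:
  x=-1.850: |R|=0.97533 <1
  x=-1.670: |R|=0.81741 <1
  x=-1.296: |R|=0.59980 <1
  x=-2.466: |R|=1.77728 >1
  x=-2.336: |R|=1.57434 >1
  x=-2.192: |R|=1.37059 >1
Stable set (-1.8750, 0).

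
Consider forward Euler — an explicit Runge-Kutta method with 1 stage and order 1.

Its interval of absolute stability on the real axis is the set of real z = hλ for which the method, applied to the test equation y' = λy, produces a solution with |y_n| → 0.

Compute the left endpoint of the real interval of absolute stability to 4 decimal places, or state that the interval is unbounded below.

z* = -2.0000.

Test eqn y'=λy, z=hλ:
  order 1, 1-stage ⇒ R(z)=1+z
  (e.g. R(-0.49)=0.51000, |R|=0.51000)

Boundary: |R(x)|=1, x<0.
x=-0.49: |R|=0.5100
|R(-2.22)|=1.2200 |R(-1.39)|=0.3900 |R(-0.71)|=0.2900
Bisect:
  x_lo=-2.6200 |R|=1.6200  x_hi=-0.2986 |R|=0.7014
  mid=-1.45929 |R|=0.45929 →hi
  mid=-2.03966 |R|=1.03966 →lo
  mid=-1.74947 |R|=0.74947 →hi
  mid=-1.89456 |R|=0.89456 →hi
  mid=-1.96711 |R|=0.96711 →hi
  mid=-2.00338 |R|=1.00338 →lo
  mid=-1.98525 |R|=0.98525 →hi
  mid=-1.99431 |R|=0.99431 →hi
  ...
  [-2.00012,-1.99998] ⇒ x*=-2.0000
Stable set (-2.0000, 0).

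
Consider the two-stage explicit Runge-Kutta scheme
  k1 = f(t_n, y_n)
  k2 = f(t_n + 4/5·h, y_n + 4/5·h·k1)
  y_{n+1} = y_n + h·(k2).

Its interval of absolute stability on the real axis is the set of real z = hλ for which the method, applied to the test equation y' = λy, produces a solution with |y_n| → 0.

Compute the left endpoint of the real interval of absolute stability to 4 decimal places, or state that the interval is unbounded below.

Set f=λy, z=hλ:
  k1=λy_n ⇒ h·k1=z·y_n;  k2=λ(1+4/5z)y_n ⇒ h·k2=z(1+4/5z)y_n
  y_{n+1}/y_n = 1 + z(1+4/5z) = 1 + z + 4/5z²
  ⇒ R(z) = 1 + z + 4/5z².

Need |R(x)|<1, x<0.
x=-1.79: |R|=1.7733
R=1: x+4/5x²=0 ⇒ x=−5/4=-1.2500; min R=1−1/(4·4/5)=0.6875>−1
Confirm numerically:
  x=-1.043: |R|=0.82728 <1
  x=-0.885: |R|=0.74158 <1
  x=-0.674: |R|=0.68942 <1
  x=-1.768: |R|=1.73266 >1
  x=-1.574: |R|=1.40798 >1
Interval (-1.2500, 0).

z* = -1.2500.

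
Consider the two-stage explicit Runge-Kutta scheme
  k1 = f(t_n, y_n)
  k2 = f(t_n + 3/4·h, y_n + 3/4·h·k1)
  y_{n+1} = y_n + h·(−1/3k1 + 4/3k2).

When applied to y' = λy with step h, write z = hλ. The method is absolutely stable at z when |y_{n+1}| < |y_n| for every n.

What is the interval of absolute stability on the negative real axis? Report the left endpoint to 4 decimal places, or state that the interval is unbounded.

Set f=λy, z=hλ:
  k1=λy_n ⇒ h·k1=z·y_n;  k2=λ(1+3/4z)y_n ⇒ h·k2=z(1+3/4z)y_n
  y_{n+1}/y_n = 1 − 1/3z + 4/3z(1+3/4z) = 1 + z + z²
  Hence R(z) = 1 + z + z².

Find x<0 with |R(x)|<1.
x=-1.5: |R|=1.7500
R=1: x+1x²=0 ⇒ x=−1=-1.0000; min R=1−1/(4·1)=0.7500>−1
Confirm numerically:
  x=-0.900: |R|=0.91000 <1
  x=-0.490: |R|=0.75010 <1
  x=-0.440: |R|=0.75360 <1
  x=-1.293: |R|=1.37885 >1
  x=-1.283: |R|=1.36309 >1
  x=-1.191: |R|=1.22748 >1
Interval (-1.0000, 0).

z∈(-1.0000,0).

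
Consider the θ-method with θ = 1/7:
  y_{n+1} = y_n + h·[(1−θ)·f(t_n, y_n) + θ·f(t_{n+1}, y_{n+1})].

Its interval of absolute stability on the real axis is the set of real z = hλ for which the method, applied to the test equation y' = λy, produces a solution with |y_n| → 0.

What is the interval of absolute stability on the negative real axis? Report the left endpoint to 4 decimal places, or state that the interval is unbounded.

(-2.8000, 0).

With y'=λy (z=hλ):
  y_{n+1} = y_n + z·[6/7·y_n + 1/7·y_{n+1}] ⇒ (1 − 1/7z)y_{n+1} = (1 + 6/7z)y_n
  so R(z) = (1 + 6/7z)/(1 − 1/7z).

Need |R(x)|<1, x<0.
x=-0.93: |R|=0.1791
R=−1: 1+6/7x = −1+1/7x ⇒ -5/7x=2 ⇒ x=2/(-5/7)=-2.8000
Confirm numerically:
  x=-2.436: |R|=0.80712 <1
  x=-2.311: |R|=0.73741 <1
  x=-2.111: |R|=0.62189 <1
  x=-1.643: |R|=0.33067 <1
  x=-3.186: |R|=1.18948 >1
  x=-2.922: |R|=1.06148 >1
Interval (-2.8000, 0).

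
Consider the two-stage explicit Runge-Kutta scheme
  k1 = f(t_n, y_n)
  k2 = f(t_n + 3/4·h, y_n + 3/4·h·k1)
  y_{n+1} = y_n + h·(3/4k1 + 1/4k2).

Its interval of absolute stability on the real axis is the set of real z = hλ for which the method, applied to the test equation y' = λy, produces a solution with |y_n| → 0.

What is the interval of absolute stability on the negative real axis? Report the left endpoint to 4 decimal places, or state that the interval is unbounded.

Set f=λy, z=hλ:
  k1=λy_n ⇒ h·k1=z·y_n;  k2=λ(1+3/4z)y_n ⇒ h·k2=z(1+3/4z)y_n
  y_{n+1}/y_n = 1 + 3/4z + 1/4z(1+3/4z) = 1 + z + 3/16z²
  R(z) = 1 + z + 3/16z².

Solve |R(x)|<1 on ℝ⁻.
x=-0.77: |R|=0.3412
R=1: x+3/16x²=0 ⇒ x=−16/3=-5.3333; min R=1−1/(4·3/16)=-0.3333>−1
Confirm numerically:
  x=-4.520: |R|=0.31070 <1
  x=-4.502: |R|=0.29825 <1
  x=-3.548: |R|=0.18769 <1
  x=-2.378: |R|=0.31771 <1
  x=-5.843: |R|=1.55837 >1
  x=-5.397: |R|=1.06443 >1
  x=-5.396: |R|=1.06340 >1
So |R|<1 on (-5.3333, 0).

z∈(-5.3333,0).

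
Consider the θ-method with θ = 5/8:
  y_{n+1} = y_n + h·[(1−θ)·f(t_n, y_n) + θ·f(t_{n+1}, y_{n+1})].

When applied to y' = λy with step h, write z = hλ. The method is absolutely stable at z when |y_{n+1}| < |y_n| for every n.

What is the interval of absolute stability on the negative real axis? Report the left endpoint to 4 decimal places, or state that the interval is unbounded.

On y'=λy, z=hλ:
  y_{n+1} = y_n + z·[3/8·y_n + 5/8·y_{n+1}] ⇒ (1 − 5/8z)y_{n+1} = (1 + 3/8z)y_n
  so R(z) = (1 + 3/8z)/(1 − 5/8z).

Solve |R(x)|<1 on ℝ⁻.
x=-0.88: |R|=0.4323
x=-2: |R|=0.1111
x=-10: |R|=0.3793
x=-100: |R|=0.5748
θ=5/8≥1/2 ⇒ |1+3/8x|<|1−5/8x| ∀x<0 ⇒ stable on all of ℝ⁻.

interval (−∞, 0).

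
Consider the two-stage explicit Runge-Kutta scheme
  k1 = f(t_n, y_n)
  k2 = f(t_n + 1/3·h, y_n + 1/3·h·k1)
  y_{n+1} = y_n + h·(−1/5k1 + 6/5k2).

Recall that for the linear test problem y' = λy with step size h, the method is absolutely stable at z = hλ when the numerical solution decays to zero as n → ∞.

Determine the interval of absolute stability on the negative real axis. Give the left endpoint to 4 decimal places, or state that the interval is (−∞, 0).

(-2.5000, 0).

Test eqn y'=λy, z=hλ:
  k1=λy_n ⇒ h·k1=z·y_n;  k2=λ(1+1/3z)y_n ⇒ h·k2=z(1+1/3z)y_n
  y_{n+1}/y_n = 1 − 1/5z + 6/5z(1+1/3z) = 1 + z + 2/5z²
  R(z) = 1 + z + 2/5z².

Solve |R(x)|<1 on ℝ⁻.
x=-1.12: |R|=0.3818
R=1: x+2/5x²=0 ⇒ x=−5/2=-2.5000; min R=1−1/(4·2/5)=0.3750>−1
Confirm numerically:
  x=-2.005: |R|=0.60301 <1
  x=-1.959: |R|=0.57607 <1
  x=-1.836: |R|=0.51236 <1
  x=-2.801: |R|=1.33724 >1
  x=-2.676: |R|=1.18839 >1
So |R|<1 on (-2.5000, 0).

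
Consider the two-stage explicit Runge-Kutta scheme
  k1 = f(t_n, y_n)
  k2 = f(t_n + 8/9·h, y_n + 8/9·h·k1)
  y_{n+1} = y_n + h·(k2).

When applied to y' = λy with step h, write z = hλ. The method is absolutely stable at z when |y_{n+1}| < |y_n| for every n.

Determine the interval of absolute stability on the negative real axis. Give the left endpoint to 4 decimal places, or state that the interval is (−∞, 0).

On y'=λy, z=hλ:
  k1=λy_n ⇒ h·k1=z·y_n;  k2=λ(1+8/9z)y_n ⇒ h·k2=z(1+8/9z)y_n
  y_{n+1}/y_n = 1 + z(1+8/9z) = 1 + z + 8/9z²
  ⇒ R(z) = 1 + z + 8/9z².

Boundary: |R(x)|=1, x<0.
x=-1.5: |R|=1.5000
R=1: x+8/9x²=0 ⇒ x=−9/8=-1.1250; min R=1−1/(4·8/9)=0.7188>−1
Confirm numerically:
  x=-0.996: |R|=0.88579 <1
  x=-0.749: |R|=0.74967 <1
  x=-0.647: |R|=0.72510 <1
  x=-0.592: |R|=0.71952 <1
  x=-1.470: |R|=1.45080 >1
  x=-1.386: |R|=1.32155 >1
  x=-1.331: |R|=1.24372 >1
Interval (-1.1250, 0).

(-1.1250, 0).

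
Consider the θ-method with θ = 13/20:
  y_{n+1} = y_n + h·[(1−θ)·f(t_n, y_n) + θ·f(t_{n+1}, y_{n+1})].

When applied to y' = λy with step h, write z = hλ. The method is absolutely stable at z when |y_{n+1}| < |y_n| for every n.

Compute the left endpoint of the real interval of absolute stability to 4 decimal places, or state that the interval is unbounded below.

On y'=λy, z=hλ:
  y_{n+1} = y_n + z·[7/20·y_n + 13/20·y_{n+1}] ⇒ (1 − 13/20z)y_{n+1} = (1 + 7/20z)y_n
  so R(z) = (1 + 7/20z)/(1 − 13/20z).

Boundary: |R(x)|=1, x<0.
x=-0.51: |R|=0.6170
x=-2: |R|=0.1304
x=-10: |R|=0.3333
x=-100: |R|=0.5152
θ=13/20≥1/2 ⇒ |1+7/20x|<|1−13/20x| ∀x<0 ⇒ unbounded interval.

(−∞, 0) — no finite endpoint.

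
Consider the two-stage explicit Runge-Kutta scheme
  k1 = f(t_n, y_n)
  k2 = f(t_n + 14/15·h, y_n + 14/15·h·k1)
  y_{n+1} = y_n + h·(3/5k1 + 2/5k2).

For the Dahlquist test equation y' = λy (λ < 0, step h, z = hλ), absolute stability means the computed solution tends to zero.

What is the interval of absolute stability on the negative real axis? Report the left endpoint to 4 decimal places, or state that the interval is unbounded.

With y'=λy (z=hλ):
  k1=λy_n ⇒ h·k1=z·y_n;  k2=λ(1+14/15z)y_n ⇒ h·k2=z(1+14/15z)y_n
  y_{n+1}/y_n = 1 + 3/5z + 2/5z(1+14/15z) = 1 + z + 28/75z²
  so R(z) = 1 + z + 28/75z².

Find x<0 with |R(x)|<1.
x=-0.32: |R|=0.7182
R=1: x+28/75x²=0 ⇒ x=−75/28=-2.6786; min R=1−1/(4·28/75)=0.3304>−1
Confirm numerically:
  x=-2.650: |R|=0.97173 <1
  x=-1.963: |R|=0.47559 <1
  x=-1.924: |R|=0.45800 <1
  x=-1.478: |R|=0.33754 <1
  x=-3.084: |R|=1.46679 >1
  x=-2.968: |R|=1.32070 >1
So |R|<1 on (-2.6786, 0).

z∈(-2.6786,0).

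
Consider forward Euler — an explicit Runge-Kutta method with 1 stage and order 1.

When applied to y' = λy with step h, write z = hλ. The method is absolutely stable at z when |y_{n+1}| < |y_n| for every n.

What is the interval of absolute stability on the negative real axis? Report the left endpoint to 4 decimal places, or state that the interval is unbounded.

z∈(-2.0000,0).

Set f=λy, z=hλ:
  order 1, 1-stage ⇒ R(z)=1+z
  (e.g. R(-1.45)=-0.45000, |R|=0.45000)

Solve |R(x)|<1 on ℝ⁻.
x=-1.45: |R|=0.4500
|R(-1.89)|=0.8900 |R(-1.53)|=0.5300 |R(-1.19)|=0.1900
Bisect:
  x_lo=-2.5420 |R|=1.5420  x_hi=-0.3469 |R|=0.6531
  mid=-1.44445 |R|=0.44445 →hi
  mid=-1.99320 |R|=0.99320 →hi
  mid=-2.26758 |R|=1.26758 →lo
  mid=-2.13039 |R|=1.13039 →lo
  mid=-2.06180 |R|=1.06180 →lo
  mid=-2.02750 |R|=1.02750 →lo
  mid=-2.01035 |R|=1.01035 →lo
  mid=-2.00178 |R|=1.00178 →lo
  mid=-1.99749 |R|=0.99749 →hi
  mid=-1.99963 |R|=0.99963 →hi
  ...
  [-2.00004,-1.99990] ⇒ x*=-2.0000
Interval (-2.0000, 0).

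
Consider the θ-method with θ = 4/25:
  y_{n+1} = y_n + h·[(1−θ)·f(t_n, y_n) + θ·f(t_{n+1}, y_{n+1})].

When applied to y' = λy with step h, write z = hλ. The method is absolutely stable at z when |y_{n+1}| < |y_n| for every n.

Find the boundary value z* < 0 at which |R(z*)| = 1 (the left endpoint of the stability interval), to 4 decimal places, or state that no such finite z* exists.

Test eqn y'=λy, z=hλ:
  y_{n+1} = y_n + z·[21/25·y_n + 4/25·y_{n+1}] ⇒ (1 − 4/25z)y_{n+1} = (1 + 21/25z)y_n
  so R(z) = (1 + 21/25z)/(1 − 4/25z).

Need |R(x)|<1, x<0.
x=-1.24: |R|=0.0347
R=−1: 1+21/25x = −1+4/25x ⇒ -17/25x=2 ⇒ x=2/(-17/25)=-2.9412
Confirm numerically:
  x=-2.307: |R|=0.68502 <1
  x=-1.498: |R|=0.20838 <1
  x=-1.306: |R|=0.08027 <1
  x=-1.246: |R|=0.03889 <1
  x=-3.290: |R|=1.15540 >1
  x=-3.171: |R|=1.10368 >1
  x=-3.013: |R|=1.03295 >1
So |R|<1 on (-2.9412, 0).

left endpoint -2.9412.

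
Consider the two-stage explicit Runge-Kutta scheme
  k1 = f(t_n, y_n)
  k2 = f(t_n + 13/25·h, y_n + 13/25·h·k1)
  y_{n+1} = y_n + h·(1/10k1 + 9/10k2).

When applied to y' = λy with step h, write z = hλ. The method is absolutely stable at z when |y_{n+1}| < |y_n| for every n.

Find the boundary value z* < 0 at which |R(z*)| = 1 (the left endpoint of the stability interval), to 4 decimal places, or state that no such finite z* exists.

On y'=λy, z=hλ:
  k1=λy_n ⇒ h·k1=z·y_n;  k2=λ(1+13/25z)y_n ⇒ h·k2=z(1+13/25z)y_n
  y_{n+1}/y_n = 1 + 1/10z + 9/10z(1+13/25z) = 1 + z + 117/250z²
  so R(z) = 1 + z + 117/250z².

Boundary: |R(x)|=1, x<0.
x=-1.32: |R|=0.4954
R=1: x+117/250x²=0 ⇒ x=−250/117=-2.1368; min R=1−1/(4·117/250)=0.4658>−1
Confirm numerically:
  x=-1.743: |R|=0.67881 <1
  x=-1.091: |R|=0.46605 <1
  x=-1.031: |R|=0.46647 <1
  x=-1.025: |R|=0.46669 <1
  x=-2.610: |R|=1.57806 >1
  x=-2.537: |R|=1.47522 >1
So |R|<1 on (-2.1368, 0).

left endpoint -2.1368.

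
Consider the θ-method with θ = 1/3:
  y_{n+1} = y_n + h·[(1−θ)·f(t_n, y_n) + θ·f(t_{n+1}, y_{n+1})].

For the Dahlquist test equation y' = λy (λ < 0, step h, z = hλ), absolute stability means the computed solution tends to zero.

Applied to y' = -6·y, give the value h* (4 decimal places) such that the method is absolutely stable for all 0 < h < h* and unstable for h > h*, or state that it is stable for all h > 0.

Set f=λy, z=hλ:
  y_{n+1} = y_n + z·[2/3·y_n + 1/3·y_{n+1}] ⇒ (1 − 1/3z)y_{n+1} = (1 + 2/3z)y_n
  ⇒ R(z) = (1 + 2/3z)/(1 − 1/3z).

Need |R(x)|<1, x<0.
x=-1.06: |R|=0.2167
R=−1: 1+2/3x = −1+1/3x ⇒ -1/3x=2 ⇒ x=2/(-1/3)=-6.0000
Confirm numerically:
  x=-5.190: |R|=0.90110 <1
  x=-4.704: |R|=0.83178 <1
  x=-4.168: |R|=0.74442 <1
  x=-6.238: |R|=1.02576 >1
  x=-6.060: |R|=1.00662 >1
  x=-6.050: |R|=1.00552 >1
Stable set (-6.0000, 0).

(-6.0000,0); λ=-6 ⇒ h* = (6)/6 = 1.0000.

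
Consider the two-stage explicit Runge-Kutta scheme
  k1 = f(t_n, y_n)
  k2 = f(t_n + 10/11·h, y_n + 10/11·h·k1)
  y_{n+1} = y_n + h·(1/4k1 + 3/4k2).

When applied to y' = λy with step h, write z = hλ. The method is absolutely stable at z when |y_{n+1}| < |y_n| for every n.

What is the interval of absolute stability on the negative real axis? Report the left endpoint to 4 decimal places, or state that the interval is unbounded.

Set f=λy, z=hλ:
  k1=λy_n ⇒ h·k1=z·y_n;  k2=λ(1+10/11z)y_n ⇒ h·k2=z(1+10/11z)y_n
  y_{n+1}/y_n = 1 + 1/4z + 3/4z(1+10/11z) = 1 + z + 15/22z²
  ⇒ R(z) = 1 + z + 15/22z².

Solve |R(x)|<1 on ℝ⁻.
x=-1.29: |R|=0.8446
R=1: x+15/22x²=0 ⇒ x=−22/15=-1.4667; min R=1−1/(4·15/22)=0.6333>−1
Confirm numerically:
  x=-1.168: |R|=0.76215 <1
  x=-1.020: |R|=0.68936 <1
  x=-0.973: |R|=0.67250 <1
  x=-0.904: |R|=0.65319 <1
  x=-1.804: |R|=1.41492 >1
  x=-1.552: |R|=1.09030 >1
Stable set (-1.4667, 0).

z∈(-1.4667,0).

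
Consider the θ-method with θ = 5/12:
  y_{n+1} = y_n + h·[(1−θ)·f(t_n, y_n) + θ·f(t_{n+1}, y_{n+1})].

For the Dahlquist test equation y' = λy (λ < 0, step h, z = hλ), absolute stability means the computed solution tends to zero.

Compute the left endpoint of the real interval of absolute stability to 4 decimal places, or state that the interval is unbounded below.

z* = -12.0000.

Set f=λy, z=hλ:
  y_{n+1} = y_n + z·[7/12·y_n + 5/12·y_{n+1}] ⇒ (1 − 5/12z)y_{n+1} = (1 + 7/12z)y_n
  Hence R(z) = (1 + 7/12z)/(1 − 5/12z).

Need |R(x)|<1, x<0.
x=-1.3: |R|=0.1568
R=−1: 1+7/12x = −1+5/12x ⇒ -1/6x=2 ⇒ x=2/(-1/6)=-12.0000
Confirm numerically:
  x=-9.893: |R|=0.93144 <1
  x=-8.063: |R|=0.84949 <1
  x=-6.435: |R|=0.74805 <1
  x=-12.309: |R|=1.00840 >1
  x=-12.070: |R|=1.00194 >1
Stable set (-12.0000, 0).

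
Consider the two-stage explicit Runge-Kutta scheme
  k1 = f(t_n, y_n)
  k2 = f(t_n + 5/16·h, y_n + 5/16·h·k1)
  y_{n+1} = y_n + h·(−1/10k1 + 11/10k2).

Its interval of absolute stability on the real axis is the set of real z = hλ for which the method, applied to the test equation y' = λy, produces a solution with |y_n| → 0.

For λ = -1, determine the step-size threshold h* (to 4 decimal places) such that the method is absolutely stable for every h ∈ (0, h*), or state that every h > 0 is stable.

(-2.9091,0); λ=-1 ⇒ h* = (32/11)/1 = 2.9091.

Set f=λy, z=hλ:
  k1=λy_n ⇒ h·k1=z·y_n;  k2=λ(1+5/16z)y_n ⇒ h·k2=z(1+5/16z)y_n
  y_{n+1}/y_n = 1 − 1/10z + 11/10z(1+5/16z) = 1 + z + 11/32z²
  ⇒ R(z) = 1 + z + 11/32z².

Find x<0 with |R(x)|<1.
x=-1.77: |R|=0.3069
R=1: x+11/32x²=0 ⇒ x=−32/11=-2.9091; min R=1−1/(4·11/32)=0.2727>−1
Confirm numerically:
  x=-2.832: |R|=0.92495 <1
  x=-2.545: |R|=0.68148 <1
  x=-1.451: |R|=0.27273 <1
  x=-1.268: |R|=0.28469 <1
  x=-3.448: |R|=1.63874 >1
  x=-3.238: |R|=1.36610 >1
  x=-2.987: |R|=1.08000 >1
Interval (-2.9091, 0).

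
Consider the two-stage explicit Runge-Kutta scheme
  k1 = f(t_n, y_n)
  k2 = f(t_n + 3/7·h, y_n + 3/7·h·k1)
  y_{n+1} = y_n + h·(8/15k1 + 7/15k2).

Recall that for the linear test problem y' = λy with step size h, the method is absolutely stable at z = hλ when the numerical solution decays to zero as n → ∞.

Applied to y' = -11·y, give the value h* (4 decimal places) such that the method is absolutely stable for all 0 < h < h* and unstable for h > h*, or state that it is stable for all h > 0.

Test eqn y'=λy, z=hλ:
  k1=λy_n ⇒ h·k1=z·y_n;  k2=λ(1+3/7z)y_n ⇒ h·k2=z(1+3/7z)y_n
  y_{n+1}/y_n = 1 + 8/15z + 7/15z(1+3/7z) = 1 + z + 1/5z²
  so R(z) = 1 + z + 1/5z².

Boundary: |R(x)|=1, x<0.
x=-0.76: |R|=0.3555
R=1: x+1/5x²=0 ⇒ x=−5=-5.0000; min R=1−1/(4·1/5)=-0.2500>−1
Confirm numerically:
  x=-4.955: |R|=0.95541 <1
  x=-4.693: |R|=0.71185 <1
  x=-4.568: |R|=0.60532 <1
  x=-5.482: |R|=1.52846 >1
  x=-5.184: |R|=1.19077 >1
So |R|<1 on (-5.0000, 0).

(-5.0000,0); λ=-11 ⇒ h* = (5)/11 = 0.4545.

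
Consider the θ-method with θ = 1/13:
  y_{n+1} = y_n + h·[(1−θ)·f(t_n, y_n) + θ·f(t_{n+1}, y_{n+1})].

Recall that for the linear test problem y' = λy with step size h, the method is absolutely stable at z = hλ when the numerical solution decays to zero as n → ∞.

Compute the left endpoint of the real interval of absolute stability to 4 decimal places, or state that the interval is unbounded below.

z* = -2.3636.

With y'=λy (z=hλ):
  y_{n+1} = y_n + z·[12/13·y_n + 1/13·y_{n+1}] ⇒ (1 − 1/13z)y_{n+1} = (1 + 12/13z)y_n
  so R(z) = (1 + 12/13z)/(1 − 1/13z).

Solve |R(x)|<1 on ℝ⁻.
x=-0.5: |R|=0.5185
R=−1: 1+12/13x = −1+1/13x ⇒ -11/13x=2 ⇒ x=2/(-11/13)=-2.3636
Confirm numerically:
  x=-1.992: |R|=0.72732 <1
  x=-1.884: |R|=0.64553 <1
  x=-1.747: |R|=0.54004 <1
  x=-1.278: |R|=0.16361 <1
  x=-2.477: |R|=1.08057 >1
  x=-2.473: |R|=1.07775 >1
So |R|<1 on (-2.3636, 0).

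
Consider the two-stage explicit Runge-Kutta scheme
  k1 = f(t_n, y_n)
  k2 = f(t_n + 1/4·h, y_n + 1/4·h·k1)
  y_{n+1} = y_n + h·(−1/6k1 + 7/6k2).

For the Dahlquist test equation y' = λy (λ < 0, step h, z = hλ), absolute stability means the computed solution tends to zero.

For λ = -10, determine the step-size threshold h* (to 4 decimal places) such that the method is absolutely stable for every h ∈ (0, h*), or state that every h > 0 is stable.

With y'=λy (z=hλ):
  k1=λy_n ⇒ h·k1=z·y_n;  k2=λ(1+1/4z)y_n ⇒ h·k2=z(1+1/4z)y_n
  y_{n+1}/y_n = 1 − 1/6z + 7/6z(1+1/4z) = 1 + z + 7/24z²
  R(z) = 1 + z + 7/24z².

Need |R(x)|<1, x<0.
x=-0.87: |R|=0.3508
R=1: x+7/24x²=0 ⇒ x=−24/7=-3.4286; min R=1−1/(4·7/24)=0.1429>−1
Confirm numerically:
  x=-3.121: |R|=0.72002 <1
  x=-2.588: |R|=0.36551 <1
  x=-1.938: |R|=0.15745 <1
  x=-1.677: |R|=0.14326 <1
  x=-3.726: |R|=1.32323 >1
  x=-3.624: |R|=1.20657 >1
Stable set (-3.4286, 0).

(-3.4286,0); λ=-10 ⇒ h* = (24/7)/10 = 0.3429.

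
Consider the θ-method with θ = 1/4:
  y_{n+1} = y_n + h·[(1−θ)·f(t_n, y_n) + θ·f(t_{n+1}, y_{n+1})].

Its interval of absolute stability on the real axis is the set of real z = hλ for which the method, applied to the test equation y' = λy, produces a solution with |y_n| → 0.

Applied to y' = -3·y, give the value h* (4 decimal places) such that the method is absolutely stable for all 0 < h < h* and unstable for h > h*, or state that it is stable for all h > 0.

With y'=λy (z=hλ):
  y_{n+1} = y_n + z·[3/4·y_n + 1/4·y_{n+1}] ⇒ (1 − 1/4z)y_{n+1} = (1 + 3/4z)y_n
  so R(z) = (1 + 3/4z)/(1 − 1/4z).

Solve |R(x)|<1 on ℝ⁻.
x=-1.35: |R|=0.0093
R=−1: 1+3/4x = −1+1/4x ⇒ -1/2x=2 ⇒ x=2/(-1/2)=-4.0000
Confirm numerically:
  x=-3.836: |R|=0.95814 <1
  x=-2.231: |R|=0.43219 <1
  x=-2.141: |R|=0.39456 <1
  x=-4.400: |R|=1.09524 >1
  x=-4.147: |R|=1.03609 >1
  x=-4.030: |R|=1.00747 >1
So |R|<1 on (-4.0000, 0).

(-4.0000,0); λ=-3 ⇒ h* = (4)/3 = 1.3333.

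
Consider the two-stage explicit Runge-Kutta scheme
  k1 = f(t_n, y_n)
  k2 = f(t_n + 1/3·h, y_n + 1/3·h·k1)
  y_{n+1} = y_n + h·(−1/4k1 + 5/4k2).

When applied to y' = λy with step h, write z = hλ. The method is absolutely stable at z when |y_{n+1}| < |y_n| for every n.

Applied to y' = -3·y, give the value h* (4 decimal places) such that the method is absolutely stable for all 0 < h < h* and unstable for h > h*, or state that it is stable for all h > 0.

(-2.4000,0); λ=-3 ⇒ h* = (12/5)/3 = 0.8000.

On y'=λy, z=hλ:
  k1=λy_n ⇒ h·k1=z·y_n;  k2=λ(1+1/3z)y_n ⇒ h·k2=z(1+1/3z)y_n
  y_{n+1}/y_n = 1 − 1/4z + 5/4z(1+1/3z) = 1 + z + 5/12z²
  ⇒ R(z) = 1 + z + 5/12z².

Solve |R(x)|<1 on ℝ⁻.
x=-1.03: |R|=0.4120
R=1: x+5/12x²=0 ⇒ x=−12/5=-2.4000; min R=1−1/(4·5/12)=0.4000>−1
Confirm numerically:
  x=-2.368: |R|=0.96843 <1
  x=-1.851: |R|=0.57658 <1
  x=-1.052: |R|=0.40913 <1
  x=-0.993: |R|=0.41785 <1
  x=-2.768: |R|=1.42443 >1
  x=-2.561: |R|=1.17180 >1
  x=-2.500: |R|=1.10417 >1
Interval (-2.4000, 0).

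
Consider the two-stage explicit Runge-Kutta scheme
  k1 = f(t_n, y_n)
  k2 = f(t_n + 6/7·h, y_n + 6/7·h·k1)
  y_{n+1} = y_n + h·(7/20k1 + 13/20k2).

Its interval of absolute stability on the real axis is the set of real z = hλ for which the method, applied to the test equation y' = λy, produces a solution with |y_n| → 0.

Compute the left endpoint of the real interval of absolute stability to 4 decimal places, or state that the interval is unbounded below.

On y'=λy, z=hλ:
  k1=λy_n ⇒ h·k1=z·y_n;  k2=λ(1+6/7z)y_n ⇒ h·k2=z(1+6/7z)y_n
  y_{n+1}/y_n = 1 + 7/20z + 13/20z(1+6/7z) = 1 + z + 39/70z²
  ⇒ R(z) = 1 + z + 39/70z².

Need |R(x)|<1, x<0.
x=-0.43: |R|=0.6730
R=1: x+39/70x²=0 ⇒ x=−70/39=-1.7949; min R=1−1/(4·39/70)=0.5513>−1
Confirm numerically:
  x=-1.496: |R|=0.75089 <1
  x=-1.432: |R|=0.71049 <1
  x=-1.324: |R|=0.65266 <1
  x=-0.837: |R|=0.55332 <1
  x=-2.342: |R|=1.71391 >1
  x=-2.322: |R|=1.68194 >1
So |R|<1 on (-1.7949, 0).

left endpoint -1.7949.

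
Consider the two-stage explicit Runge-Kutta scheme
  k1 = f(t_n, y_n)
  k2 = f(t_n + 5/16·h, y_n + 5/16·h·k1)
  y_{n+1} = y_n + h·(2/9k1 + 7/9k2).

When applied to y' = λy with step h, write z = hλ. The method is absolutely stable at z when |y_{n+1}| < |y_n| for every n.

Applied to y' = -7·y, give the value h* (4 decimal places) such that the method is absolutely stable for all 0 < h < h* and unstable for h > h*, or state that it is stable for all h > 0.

(-4.1143,0); λ=-7 ⇒ h* = (144/35)/7 = 0.5878.

On y'=λy, z=hλ:
  k1=λy_n ⇒ h·k1=z·y_n;  k2=λ(1+5/16z)y_n ⇒ h·k2=z(1+5/16z)y_n
  y_{n+1}/y_n = 1 + 2/9z + 7/9z(1+5/16z) = 1 + z + 35/144z²
  R(z) = 1 + z + 35/144z².

Boundary: |R(x)|=1, x<0.
x=-1.65: |R|=0.0117
R=1: x+35/144x²=0 ⇒ x=−144/35=-4.1143; min R=1−1/(4·35/144)=-0.0286>−1
Confirm numerically:
  x=-4.023: |R|=0.91074 <1
  x=-2.798: |R|=0.10483 <1
  x=-2.403: |R|=0.00050 <1
  x=-4.652: |R|=1.60799 >1
  x=-4.275: |R|=1.16699 >1
Stable set (-4.1143, 0).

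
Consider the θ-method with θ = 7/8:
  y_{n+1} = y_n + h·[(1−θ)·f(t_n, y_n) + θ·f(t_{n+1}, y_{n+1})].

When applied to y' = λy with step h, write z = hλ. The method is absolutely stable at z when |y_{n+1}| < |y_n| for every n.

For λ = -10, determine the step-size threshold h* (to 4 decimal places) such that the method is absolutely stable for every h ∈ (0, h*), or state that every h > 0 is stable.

(−∞, 0) — no finite endpoint. Any h>0 works for λ=-10.

Test eqn y'=λy, z=hλ:
  y_{n+1} = y_n + z·[1/8·y_n + 7/8·y_{n+1}] ⇒ (1 − 7/8z)y_{n+1} = (1 + 1/8z)y_n
  so R(z) = (1 + 1/8z)/(1 − 7/8z).

Boundary: |R(x)|=1, x<0.
x=-1.02: |R|=0.4610
x=-2: |R|=0.2727
x=-10: |R|=0.0256
x=-100: |R|=0.1299
θ=7/8≥1/2 ⇒ |1+1/8x|<|1−7/8x| ∀x<0 ⇒ interval (−∞,0).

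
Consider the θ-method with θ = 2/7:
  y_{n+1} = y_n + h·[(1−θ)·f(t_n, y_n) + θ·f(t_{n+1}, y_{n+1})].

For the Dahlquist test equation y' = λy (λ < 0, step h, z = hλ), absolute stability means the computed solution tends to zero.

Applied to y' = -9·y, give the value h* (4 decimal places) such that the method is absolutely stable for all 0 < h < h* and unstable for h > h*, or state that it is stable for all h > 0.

With y'=λy (z=hλ):
  y_{n+1} = y_n + z·[5/7·y_n + 2/7·y_{n+1}] ⇒ (1 − 2/7z)y_{n+1} = (1 + 5/7z)y_n
  R(z) = (1 + 5/7z)/(1 − 2/7z).

Boundary: |R(x)|=1, x<0.
x=-0.81: |R|=0.3422
R=−1: 1+5/7x = −1+2/7x ⇒ -3/7x=2 ⇒ x=2/(-3/7)=-4.6667
Confirm numerically:
  x=-4.401: |R|=0.94956 <1
  x=-3.581: |R|=0.77002 <1
  x=-2.335: |R|=0.40060 <1
  x=-5.067: |R|=1.07009 >1
  x=-5.036: |R|=1.06490 >1
  x=-4.894: |R|=1.04062 >1
So |R|<1 on (-4.6667, 0).

(-4.6667,0); λ=-9 ⇒ h* = (14/3)/9 = 0.5185.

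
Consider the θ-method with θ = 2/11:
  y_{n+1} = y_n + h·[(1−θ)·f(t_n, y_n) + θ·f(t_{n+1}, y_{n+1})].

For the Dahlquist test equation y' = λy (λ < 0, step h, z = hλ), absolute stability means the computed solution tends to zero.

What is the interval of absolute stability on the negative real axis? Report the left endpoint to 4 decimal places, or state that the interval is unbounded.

Set f=λy, z=hλ:
  y_{n+1} = y_n + z·[9/11·y_n + 2/11·y_{n+1}] ⇒ (1 − 2/11z)y_{n+1} = (1 + 9/11z)y_n
  ⇒ R(z) = (1 + 9/11z)/(1 − 2/11z).

Find x<0 with |R(x)|<1.
x=-0.38: |R|=0.6446
R=−1: 1+9/11x = −1+2/11x ⇒ -7/11x=2 ⇒ x=2/(-7/11)=-3.1429
Confirm numerically:
  x=-2.367: |R|=0.65482 <1
  x=-2.125: |R|=0.53279 <1
  x=-1.683: |R|=0.28867 <1
  x=-1.492: |R|=0.17363 <1
  x=-3.359: |R|=1.08539 >1
  x=-3.289: |R|=1.05820 >1
Stable set (-3.1429, 0).

(-3.1429, 0).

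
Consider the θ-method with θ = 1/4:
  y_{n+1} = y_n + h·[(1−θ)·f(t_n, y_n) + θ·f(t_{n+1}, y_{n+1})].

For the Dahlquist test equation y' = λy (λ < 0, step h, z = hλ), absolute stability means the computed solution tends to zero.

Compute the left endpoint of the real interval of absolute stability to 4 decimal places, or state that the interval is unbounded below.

On y'=λy, z=hλ:
  y_{n+1} = y_n + z·[3/4·y_n + 1/4·y_{n+1}] ⇒ (1 − 1/4z)y_{n+1} = (1 + 3/4z)y_n
  R(z) = (1 + 3/4z)/(1 − 1/4z).

Boundary: |R(x)|=1, x<0.
x=-0.64: |R|=0.4483
R=−1: 1+3/4x = −1+1/4x ⇒ -1/2x=2 ⇒ x=2/(-1/2)=-4.0000
Confirm numerically:
  x=-2.761: |R|=0.63349 <1
  x=-2.336: |R|=0.47475 <1
  x=-2.308: |R|=0.46354 <1
  x=-4.249: |R|=1.06037 >1
  x=-4.144: |R|=1.03536 >1
  x=-4.023: |R|=1.00573 >1
So |R|<1 on (-4.0000, 0).

left endpoint -4.0000.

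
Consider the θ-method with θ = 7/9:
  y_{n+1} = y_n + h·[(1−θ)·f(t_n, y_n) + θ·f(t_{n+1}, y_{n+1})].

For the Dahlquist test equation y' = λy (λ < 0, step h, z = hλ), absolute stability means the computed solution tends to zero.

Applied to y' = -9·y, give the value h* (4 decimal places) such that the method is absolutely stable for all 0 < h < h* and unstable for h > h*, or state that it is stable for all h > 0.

interval (−∞, 0). Any h>0 works for λ=-9.

With y'=λy (z=hλ):
  y_{n+1} = y_n + z·[2/9·y_n + 7/9·y_{n+1}] ⇒ (1 − 7/9z)y_{n+1} = (1 + 2/9z)y_n
  ⇒ R(z) = (1 + 2/9z)/(1 − 7/9z).

Find x<0 with |R(x)|<1.
x=-0.77: |R|=0.5184
x=-2: |R|=0.2174
x=-10: |R|=0.1392
x=-100: |R|=0.2694
θ=7/9≥1/2 ⇒ |1+2/9x|<|1−7/9x| ∀x<0 ⇒ unbounded interval.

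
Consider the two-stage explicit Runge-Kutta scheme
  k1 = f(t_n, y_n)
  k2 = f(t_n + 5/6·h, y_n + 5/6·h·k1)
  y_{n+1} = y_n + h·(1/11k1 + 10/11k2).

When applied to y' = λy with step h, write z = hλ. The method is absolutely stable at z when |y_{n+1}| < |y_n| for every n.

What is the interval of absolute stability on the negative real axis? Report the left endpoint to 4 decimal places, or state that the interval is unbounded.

(-1.3200, 0).

With y'=λy (z=hλ):
  k1=λy_n ⇒ h·k1=z·y_n;  k2=λ(1+5/6z)y_n ⇒ h·k2=z(1+5/6z)y_n
  y_{n+1}/y_n = 1 + 1/11z + 10/11z(1+5/6z) = 1 + z + 25/33z²
  Hence R(z) = 1 + z + 25/33z².

Boundary: |R(x)|=1, x<0.
x=-1.39: |R|=1.0737
R=1: x+25/33x²=0 ⇒ x=−33/25=-1.3200; min R=1−1/(4·25/33)=0.6700>−1
Confirm numerically:
  x=-0.964: |R|=0.74001 <1
  x=-0.821: |R|=0.68964 <1
  x=-0.734: |R|=0.67415 <1
  x=-1.709: |R|=1.50364 >1
  x=-1.604: |R|=1.34510 >1
  x=-1.539: |R|=1.25533 >1
Stable set (-1.3200, 0).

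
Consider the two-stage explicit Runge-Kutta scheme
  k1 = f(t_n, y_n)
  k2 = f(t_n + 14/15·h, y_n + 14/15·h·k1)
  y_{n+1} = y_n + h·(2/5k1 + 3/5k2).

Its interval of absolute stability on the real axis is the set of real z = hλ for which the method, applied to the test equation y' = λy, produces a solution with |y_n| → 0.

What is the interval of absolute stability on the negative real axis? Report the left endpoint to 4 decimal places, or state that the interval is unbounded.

z∈(-1.7857,0).

On y'=λy, z=hλ:
  k1=λy_n ⇒ h·k1=z·y_n;  k2=λ(1+14/15z)y_n ⇒ h·k2=z(1+14/15z)y_n
  y_{n+1}/y_n = 1 + 2/5z + 3/5z(1+14/15z) = 1 + z + 14/25z²
  so R(z) = 1 + z + 14/25z².

Need |R(x)|<1, x<0.
x=-0.37: |R|=0.7067
R=1: x+14/25x²=0 ⇒ x=−25/14=-1.7857; min R=1−1/(4·14/25)=0.5536>−1
Confirm numerically:
  x=-1.712: |R|=0.92933 <1
  x=-1.516: |R|=0.77102 <1
  x=-0.739: |R|=0.56683 <1
  x=-2.022: |R|=1.26755 >1
  x=-1.910: |R|=1.13294 >1
Stable set (-1.7857, 0).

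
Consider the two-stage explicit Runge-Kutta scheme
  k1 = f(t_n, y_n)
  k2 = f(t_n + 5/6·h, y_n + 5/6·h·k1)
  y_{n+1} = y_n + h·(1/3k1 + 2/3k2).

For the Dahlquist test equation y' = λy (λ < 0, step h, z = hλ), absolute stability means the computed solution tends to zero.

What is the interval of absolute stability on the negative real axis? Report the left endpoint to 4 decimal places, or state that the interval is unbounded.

Test eqn y'=λy, z=hλ:
  k1=λy_n ⇒ h·k1=z·y_n;  k2=λ(1+5/6z)y_n ⇒ h·k2=z(1+5/6z)y_n
  y_{n+1}/y_n = 1 + 1/3z + 2/3z(1+5/6z) = 1 + z + 5/9z²
  Hence R(z) = 1 + z + 5/9z².

Solve |R(x)|<1 on ℝ⁻.
x=-1.55: |R|=0.7847
R=1: x+5/9x²=0 ⇒ x=−9/5=-1.8000; min R=1−1/(4·5/9)=0.5500>−1
Confirm numerically:
  x=-1.590: |R|=0.81450 <1
  x=-0.961: |R|=0.55207 <1
  x=-0.953: |R|=0.55156 <1
  x=-2.397: |R|=1.79500 >1
  x=-2.117: |R|=1.37283 >1
Interval (-1.8000, 0).

z∈(-1.8000,0).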